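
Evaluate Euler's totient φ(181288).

181288 = 2^3 · 17 · 31 · 43.
φ(181288) = 181288 · (1 − 1/2) · (1 − 1/17) · (1 − 1/31) · (1 − 1/43)
       = 181288 · 20160/45322 = 80640.

80640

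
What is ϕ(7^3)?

φ(7^3) = 7^3 − 7^2 = 343 − 49 = 294.

294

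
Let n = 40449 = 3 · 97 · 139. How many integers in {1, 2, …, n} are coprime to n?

26496

φ(3) = 3 − 1 = 2.
φ(97) = 97 − 1 = 96.
φ(139) = 139 − 1 = 138.
φ(40449) = 2 × 96 × 138 = 26496.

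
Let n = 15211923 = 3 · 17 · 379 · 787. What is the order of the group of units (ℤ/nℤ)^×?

φ(15211923) = 15211923 · (1 − 1/3) · (1 − 1/17) · (1 − 1/379) · (1 − 1/787)
       = 15211923 · 9507456/15211923 = 9507456.

9507456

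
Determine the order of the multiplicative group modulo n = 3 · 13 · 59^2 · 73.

5913216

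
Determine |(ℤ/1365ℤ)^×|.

576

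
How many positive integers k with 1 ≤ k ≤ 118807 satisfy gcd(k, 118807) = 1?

101088

First factor: 118807 = 13^2 × 19 × 37.
φ(118807) = 118807 · (1 − 1/13) · (1 − 1/19) · (1 − 1/37)
       = 118807 · 7776/9139 = 101088.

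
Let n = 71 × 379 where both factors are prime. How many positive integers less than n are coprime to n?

φ(26909) = 26909 · (1 − 1/71) · (1 − 1/379)
       = 26909 · 26460/26909 = 26460.

26460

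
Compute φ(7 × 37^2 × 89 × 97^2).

φ(8024813783) = 8024813783 · (1 − 1/7) · (1 − 1/37) · (1 − 1/89) · (1 − 1/97)
       = 8024813783 · 1824768/2235947 = 6549092352.

6549092352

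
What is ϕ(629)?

Factor 629: 629 = 17 × 37.
φ(17) = 17 − 1 = 16.
φ(37) = 37 − 1 = 36.
φ(629) = 16 × 36 = 576.

576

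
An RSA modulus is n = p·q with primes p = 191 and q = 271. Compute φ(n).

51300

φ(51761) = 51761 · (1 − 1/191) · (1 − 1/271)
       = 51761 · 51300/51761 = 51300.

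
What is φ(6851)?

First factor: 6851 = 13 * 17 * 31.
φ(6851) = 6851 · (1 − 1/13) · (1 − 1/17) · (1 − 1/31)
       = 6851 · 5760/6851 = 5760.

5760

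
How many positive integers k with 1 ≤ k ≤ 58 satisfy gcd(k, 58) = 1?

28

First factor: 58 = 2 · 29.
φ(2) = 2 − 1 = 1.
φ(29) = 29 − 1 = 28.
φ(58) = 1 × 28 = 28.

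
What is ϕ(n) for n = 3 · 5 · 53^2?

φ(42135) = 42135 · (1 − 1/3) · (1 − 1/5) · (1 − 1/53)
       = 42135 · 416/795 = 22048.

22048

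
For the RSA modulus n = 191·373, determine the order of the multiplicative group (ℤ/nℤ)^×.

φ(191) = 191 − 1 = 190.
φ(373) = 373 − 1 = 372.
Multiply: 190 · 372 = 70680.

70680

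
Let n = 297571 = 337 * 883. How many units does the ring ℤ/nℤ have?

φ(297571) = 297571 · (1 − 1/337) · (1 − 1/883)
       = 297571 · 296352/297571 = 296352.

296352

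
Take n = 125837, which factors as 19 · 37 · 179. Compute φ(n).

115344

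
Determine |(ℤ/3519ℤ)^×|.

Factor 3519: 3519 = 3^2 · 17 · 23.
φ(3519) = 3519 · (1 − 1/3) · (1 − 1/17) · (1 − 1/23)
       = 3519 · 704/1173 = 2112.

2112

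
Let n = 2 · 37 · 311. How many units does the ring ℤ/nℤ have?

φ(23014) = 23014 · (1 − 1/2) · (1 − 1/37) · (1 − 1/311)
       = 23014 · 11160/23014 = 11160.

11160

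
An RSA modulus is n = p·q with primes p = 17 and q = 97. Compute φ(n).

1536

φ(17) = 17 − 1 = 16.
φ(97) = 97 − 1 = 96.
φ(1649) = 16 × 96 = 1536.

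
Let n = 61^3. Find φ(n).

φ(226981) = 226981 · (1 − 1/61)
       = 226981 · 60/61 = 223260.

223260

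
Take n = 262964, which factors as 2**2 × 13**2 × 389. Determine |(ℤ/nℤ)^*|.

121056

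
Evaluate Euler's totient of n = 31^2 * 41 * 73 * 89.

235699200

φ(31^2) = 31^1·(31−1) = 31·30 = 930.
φ(41) = 41 − 1 = 40.
φ(73) = 73 − 1 = 72.
φ(89) = 89 − 1 = 88.
φ(255988297) = 930 × 40 × 72 × 88 = 235699200.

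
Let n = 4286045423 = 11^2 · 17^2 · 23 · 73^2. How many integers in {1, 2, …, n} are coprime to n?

3459709440

φ(4286045423) = 4286045423 · (1 − 1/11) · (1 − 1/17) · (1 − 1/23) · (1 − 1/73)
       = 4286045423 · 253440/313973 = 3459709440.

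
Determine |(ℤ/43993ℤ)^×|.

40320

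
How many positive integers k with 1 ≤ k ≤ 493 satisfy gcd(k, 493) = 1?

Factor 493: 493 = 17 × 29.
φ(17) = 17 − 1 = 16.
φ(29) = 29 − 1 = 28.
φ(493) = 16 × 28 = 448.

448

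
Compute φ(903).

Prime factorization: 903 = 3 · 7 · 43.
φ(3) = 3 − 1 = 2.
φ(7) = 7 − 1 = 6.
φ(43) = 43 − 1 = 42.
Since φ is multiplicative, φ(903) = 2 · 6 · 42 = 504.

504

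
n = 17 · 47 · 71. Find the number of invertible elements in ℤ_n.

φ(17) = 17 − 1 = 16.
φ(47) = 47 − 1 = 46.
φ(71) = 71 − 1 = 70.
φ(56729) = 16 × 46 × 70 = 51520.

51520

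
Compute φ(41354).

18480

41354 = 2 × 23 × 29 × 31.
φ(2) = 2 − 1 = 1.
φ(23) = 23 − 1 = 22.
φ(29) = 29 − 1 = 28.
φ(31) = 31 − 1 = 30.
φ(41354) = 1 × 22 × 28 × 30 = 18480.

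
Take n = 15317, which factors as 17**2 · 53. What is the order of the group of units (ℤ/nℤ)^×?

14144

φ(17^2) = 17^1·(17−1) = 17·16 = 272.
φ(53) = 53 − 1 = 52.
Since φ is multiplicative, φ(15317) = 272 · 52 = 14144.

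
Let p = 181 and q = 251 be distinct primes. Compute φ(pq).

φ(n) = (p − 1)(q − 1) = (181−1)(251−1) = 180·250 = 45000.

45000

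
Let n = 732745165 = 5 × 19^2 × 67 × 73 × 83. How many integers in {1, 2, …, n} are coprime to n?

533060352

φ(5) = 5 − 1 = 4.
φ(19^2) = 19^1·(19−1) = 19·18 = 342.
φ(67) = 67 − 1 = 66.
φ(73) = 73 − 1 = 72.
φ(83) = 83 − 1 = 82.
φ(732745165) = 4 × 342 × 66 × 72 × 82 = 533060352.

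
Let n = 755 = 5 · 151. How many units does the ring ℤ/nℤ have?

φ(5) = 5 − 1 = 4.
φ(151) = 151 − 1 = 150.
Since φ is multiplicative, φ(755) = 4 · 150 = 600.

600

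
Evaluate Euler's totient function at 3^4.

54

φ(3^4) = 3^3·(3−1) = 27·2 = 54.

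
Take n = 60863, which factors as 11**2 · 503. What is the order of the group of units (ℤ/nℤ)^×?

55220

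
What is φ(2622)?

2622 = 2 · 3 · 19 · 23.
φ(2) = 2 − 1 = 1.
φ(3) = 3 − 1 = 2.
φ(19) = 19 − 1 = 18.
φ(23) = 23 − 1 = 22.
Multiply: 1 · 2 · 18 · 22 = 792.

792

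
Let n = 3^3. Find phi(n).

φ(27) = 27 · (1 − 1/3)
       = 27 · 2/3 = 18.

18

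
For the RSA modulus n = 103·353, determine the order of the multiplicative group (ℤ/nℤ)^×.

35904

φ(n) = (p − 1)(q − 1) = (103−1)(353−1) = 102·352 = 35904.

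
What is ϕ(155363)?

First factor: 155363 = 13 · 17 · 19 · 37.
φ(13) = 13 − 1 = 12.
φ(17) = 17 − 1 = 16.
φ(19) = 19 − 1 = 18.
φ(37) = 37 − 1 = 36.
Multiply: 12 · 16 · 18 · 36 = 124416.

124416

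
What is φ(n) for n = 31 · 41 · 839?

φ(1066369) = 1066369 · (1 − 1/31) · (1 − 1/41) · (1 − 1/839)
       = 1066369 · 1005600/1066369 = 1005600.

1005600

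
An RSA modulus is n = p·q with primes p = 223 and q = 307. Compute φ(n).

67932

φ(223) = 223 − 1 = 222.
φ(307) = 307 − 1 = 306.
φ(68461) = 222 × 306 = 67932.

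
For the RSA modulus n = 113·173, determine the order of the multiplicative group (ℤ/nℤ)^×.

19264

For distinct primes, φ(pq) = (p−1)(q−1) = 112 × 172 = 19264.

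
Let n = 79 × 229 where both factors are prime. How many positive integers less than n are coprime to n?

For distinct primes, φ(pq) = (p−1)(q−1) = 78 × 228 = 17784.

17784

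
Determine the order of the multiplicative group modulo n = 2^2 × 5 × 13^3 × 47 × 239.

177620352

φ(493578020) = 493578020 · (1 − 1/2) · (1 − 1/5) · (1 − 1/13) · (1 − 1/47) · (1 − 1/239)
       = 493578020 · 525504/1460290 = 177620352.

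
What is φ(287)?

240

Prime factorization: 287 = 7 · 41.
φ(7) = 7 − 1 = 6.
φ(41) = 41 − 1 = 40.
φ(287) = 6 × 40 = 240.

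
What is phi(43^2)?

1806

φ(1849) = 1849 · (1 − 1/43)
       = 1849 · 42/43 = 1806.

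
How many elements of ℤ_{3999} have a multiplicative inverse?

3999 = 3 · 31 · 43.
φ(3) = 3 − 1 = 2.
φ(31) = 31 − 1 = 30.
φ(43) = 43 − 1 = 42.
φ(3999) = 2 × 30 × 42 = 2520.

2520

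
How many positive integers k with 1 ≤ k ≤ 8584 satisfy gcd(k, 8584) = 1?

8584 = 2^3 · 29 · 37.
φ(2^3) = 2^3 − 2^2 = 8 − 4 = 4.
φ(29) = 29 − 1 = 28.
φ(37) = 37 − 1 = 36.
Since φ is multiplicative, φ(8584) = 4 · 28 · 36 = 4032.

4032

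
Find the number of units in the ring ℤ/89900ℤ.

89900 = 2^2 · 5^2 · 29 · 31.
φ(89900) = 89900 · (1 − 1/2) · (1 − 1/5) · (1 − 1/29) · (1 − 1/31)
       = 89900 · 3360/8990 = 33600.

33600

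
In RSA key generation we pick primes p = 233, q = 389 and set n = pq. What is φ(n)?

For distinct primes, φ(pq) = (p−1)(q−1) = 232 × 388 = 90016.

90016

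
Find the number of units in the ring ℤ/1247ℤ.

1176

First factor: 1247 = 29 · 43.
φ(29) = 29 − 1 = 28.
φ(43) = 43 − 1 = 42.
φ(1247) = 28 × 42 = 1176.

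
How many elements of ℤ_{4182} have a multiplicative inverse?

First factor: 4182 = 2 × 3 × 17 × 41.
φ(4182) = 4182 · (1 − 1/2) · (1 − 1/3) · (1 − 1/17) · (1 − 1/41)
       = 4182 · 1280/4182 = 1280.

1280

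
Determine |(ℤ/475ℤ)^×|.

360

First factor: 475 = 5^2 · 19.
φ(475) = 475 · (1 − 1/5) · (1 − 1/19)
       = 475 · 72/95 = 360.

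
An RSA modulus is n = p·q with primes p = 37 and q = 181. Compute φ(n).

φ(37) = 37 − 1 = 36.
φ(181) = 181 − 1 = 180.
φ(6697) = 36 × 180 = 6480.

6480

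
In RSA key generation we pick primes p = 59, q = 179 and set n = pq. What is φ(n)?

10324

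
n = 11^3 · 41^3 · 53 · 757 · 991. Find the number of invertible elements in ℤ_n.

3166455644352000

φ(11^3) = 11^3 − 11^2 = 1331 − 121 = 1210.
φ(41^3) = 41^3 − 41^2 = 68921 − 1681 = 67240.
φ(53) = 53 − 1 = 52.
φ(757) = 757 − 1 = 756.
φ(991) = 991 − 1 = 990.
φ(3647329751447261) = 1210 × 67240 × 52 × 756 × 990 = 3166455644352000.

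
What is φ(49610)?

First factor: 49610 = 2 * 5 * 11^2 * 41.
φ(2) = 2 − 1 = 1.
φ(5) = 5 − 1 = 4.
φ(11^2) = 11^2 − 11^1 = 121 − 11 = 110.
φ(41) = 41 − 1 = 40.
φ(49610) = 1 × 4 × 110 × 40 = 17600.

17600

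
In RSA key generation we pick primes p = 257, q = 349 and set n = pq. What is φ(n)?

φ(89693) = 89693 · (1 − 1/257) · (1 − 1/349)
       = 89693 · 89088/89693 = 89088.

89088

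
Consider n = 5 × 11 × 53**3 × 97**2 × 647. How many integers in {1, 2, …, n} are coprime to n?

35147185981440

φ(49846887715405) = 49846887715405 · (1 − 1/5) · (1 − 1/11) · (1 − 1/53) · (1 − 1/97) · (1 − 1/647)
       = 49846887715405 · 128993280/182942485 = 35147185981440.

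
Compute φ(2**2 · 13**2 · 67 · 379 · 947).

7363452096

φ(16255887596) = 16255887596 · (1 − 1/2) · (1 − 1/13) · (1 − 1/67) · (1 − 1/379) · (1 − 1/947)
       = 16255887596 · 283209696/625226446 = 7363452096.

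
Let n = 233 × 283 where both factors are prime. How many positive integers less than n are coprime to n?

φ(65939) = 65939 · (1 − 1/233) · (1 − 1/283)
       = 65939 · 65424/65939 = 65424.

65424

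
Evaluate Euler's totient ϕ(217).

First factor: 217 = 7 · 31.
φ(7) = 7 − 1 = 6.
φ(31) = 31 − 1 = 30.
Since φ is multiplicative, φ(217) = 6 · 30 = 180.

180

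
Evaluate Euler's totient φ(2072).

864

First factor: 2072 = 2**3 × 7 × 37.
φ(2072) = 2072 · (1 − 1/2) · (1 − 1/7) · (1 − 1/37)
       = 2072 · 216/518 = 864.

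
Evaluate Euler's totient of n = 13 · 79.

φ(13) = 13 − 1 = 12.
φ(79) = 79 − 1 = 78.
Multiply: 12 · 78 = 936.

936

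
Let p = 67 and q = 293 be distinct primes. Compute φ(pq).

19272

For distinct primes, φ(pq) = (p−1)(q−1) = 66 × 292 = 19272.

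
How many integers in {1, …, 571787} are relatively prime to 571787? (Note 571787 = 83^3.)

564898

φ(571787) = 571787 · (1 − 1/83)
       = 571787 · 82/83 = 564898.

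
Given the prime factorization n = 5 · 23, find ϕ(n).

φ(115) = 115 · (1 − 1/5) · (1 − 1/23)
       = 115 · 88/115 = 88.

88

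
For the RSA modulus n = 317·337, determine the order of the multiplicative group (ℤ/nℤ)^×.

106176

For distinct primes, φ(pq) = (p−1)(q−1) = 316 × 336 = 106176.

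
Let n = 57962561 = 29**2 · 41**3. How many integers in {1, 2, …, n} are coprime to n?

φ(57962561) = 57962561 · (1 − 1/29) · (1 − 1/41)
       = 57962561 · 1120/1189 = 54598880.

54598880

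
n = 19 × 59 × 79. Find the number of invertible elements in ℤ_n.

81432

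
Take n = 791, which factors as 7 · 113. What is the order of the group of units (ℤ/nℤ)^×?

672

φ(7) = 7 − 1 = 6.
φ(113) = 113 − 1 = 112.
φ(791) = 6 × 112 = 672.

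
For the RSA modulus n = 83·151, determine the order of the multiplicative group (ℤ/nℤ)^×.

12300

For distinct primes, φ(pq) = (p−1)(q−1) = 82 × 150 = 12300.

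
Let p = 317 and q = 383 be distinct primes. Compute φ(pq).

φ(pq) = (p−1)(q−1) = 316 · 382 = 120712.

120712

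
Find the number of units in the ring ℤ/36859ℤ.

Prime factorization: 36859 = 29 * 31 * 41.
φ(29) = 29 − 1 = 28.
φ(31) = 31 − 1 = 30.
φ(41) = 41 − 1 = 40.
Multiply: 28 · 30 · 40 = 33600.

33600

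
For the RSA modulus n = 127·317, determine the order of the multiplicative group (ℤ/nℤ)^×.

φ(n) = (p − 1)(q − 1) = (127−1)(317−1) = 126·316 = 39816.

39816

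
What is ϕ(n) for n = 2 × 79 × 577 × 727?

32617728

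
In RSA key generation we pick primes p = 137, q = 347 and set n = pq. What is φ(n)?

For distinct primes, φ(pq) = (p−1)(q−1) = 136 × 346 = 47056.

47056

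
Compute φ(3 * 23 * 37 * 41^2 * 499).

1293684480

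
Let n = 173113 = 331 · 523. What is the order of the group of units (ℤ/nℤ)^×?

φ(173113) = 173113 · (1 − 1/331) · (1 − 1/523)
       = 173113 · 172260/173113 = 172260.

172260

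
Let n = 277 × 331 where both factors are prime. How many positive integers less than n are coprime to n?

For distinct primes, φ(pq) = (p−1)(q−1) = 276 × 330 = 91080.

91080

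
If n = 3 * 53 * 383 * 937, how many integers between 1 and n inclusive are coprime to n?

37185408

φ(3) = 3 − 1 = 2.
φ(53) = 53 − 1 = 52.
φ(383) = 383 − 1 = 382.
φ(937) = 937 − 1 = 936.
Since φ is multiplicative, φ(57060489) = 2 · 52 · 382 · 936 = 37185408.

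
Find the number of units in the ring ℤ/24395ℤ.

Factor 24395: 24395 = 5 × 7 × 17 × 41.
φ(24395) = 24395 · (1 − 1/5) · (1 − 1/7) · (1 − 1/17) · (1 − 1/41)
       = 24395 · 15360/24395 = 15360.

15360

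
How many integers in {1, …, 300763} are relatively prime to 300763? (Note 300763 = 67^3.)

296274

φ(300763) = 300763 · (1 − 1/67)
       = 300763 · 66/67 = 296274.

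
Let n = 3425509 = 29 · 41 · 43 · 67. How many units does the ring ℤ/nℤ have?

3104640

φ(29) = 29 − 1 = 28.
φ(41) = 41 − 1 = 40.
φ(43) = 43 − 1 = 42.
φ(67) = 67 − 1 = 66.
Multiply: 28 · 40 · 42 · 66 = 3104640.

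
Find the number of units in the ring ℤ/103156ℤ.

46080

First factor: 103156 = 2^2 * 17 * 37 * 41.
φ(103156) = 103156 · (1 − 1/2) · (1 − 1/17) · (1 − 1/37) · (1 − 1/41)
       = 103156 · 23040/51578 = 46080.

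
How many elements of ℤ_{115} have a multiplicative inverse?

88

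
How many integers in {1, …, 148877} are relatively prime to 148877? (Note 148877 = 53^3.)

146068

φ(53^3) = 53^3 − 53^2 = 148877 − 2809 = 146068.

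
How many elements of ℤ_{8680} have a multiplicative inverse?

2880

Prime factorization: 8680 = 2^3 × 5 × 7 × 31.
φ(8680) = 8680 · (1 − 1/2) · (1 − 1/5) · (1 − 1/7) · (1 − 1/31)
       = 8680 · 720/2170 = 2880.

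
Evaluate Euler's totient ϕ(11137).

9072

Prime factorization: 11137 = 7 · 37 · 43.
φ(7) = 7 − 1 = 6.
φ(37) = 37 − 1 = 36.
φ(43) = 43 − 1 = 42.
Multiply: 6 · 36 · 42 = 9072.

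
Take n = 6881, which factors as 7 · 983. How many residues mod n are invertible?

φ(6881) = 6881 · (1 − 1/7) · (1 − 1/983)
       = 6881 · 5892/6881 = 5892.

5892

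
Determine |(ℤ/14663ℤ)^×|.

12600

Factor 14663: 14663 = 11 · 31 · 43.
φ(14663) = 14663 · (1 − 1/11) · (1 − 1/31) · (1 − 1/43)
       = 14663 · 12600/14663 = 12600.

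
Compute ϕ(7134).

First factor: 7134 = 2 × 3 × 29 × 41.
φ(2) = 2 − 1 = 1.
φ(3) = 3 − 1 = 2.
φ(29) = 29 − 1 = 28.
φ(41) = 41 − 1 = 40.
Multiply: 1 · 2 · 28 · 40 = 2240.

2240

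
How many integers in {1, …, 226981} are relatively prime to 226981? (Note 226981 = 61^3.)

223260

φ(61^3) = 61^3 − 61^2 = 226981 − 3721 = 223260.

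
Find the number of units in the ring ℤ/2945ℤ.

2160

First factor: 2945 = 5 · 19 · 31.
φ(5) = 5 − 1 = 4.
φ(19) = 19 − 1 = 18.
φ(31) = 31 − 1 = 30.
Multiply: 4 · 18 · 30 = 2160.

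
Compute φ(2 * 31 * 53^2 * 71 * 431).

2488668000

φ(2) = 2 − 1 = 1.
φ(31) = 31 − 1 = 30.
φ(53^2) = 53^2 − 53^1 = 2809 − 53 = 2756.
φ(71) = 71 − 1 = 70.
φ(431) = 431 − 1 = 430.
Multiply: 1 · 30 · 2756 · 70 · 430 = 2488668000.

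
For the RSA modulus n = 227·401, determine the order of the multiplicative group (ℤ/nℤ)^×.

90400

φ(227) = 227 − 1 = 226.
φ(401) = 401 − 1 = 400.
Multiply: 226 · 400 = 90400.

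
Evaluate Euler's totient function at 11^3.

φ(1331) = 1331 · (1 − 1/11)
       = 1331 · 10/11 = 1210.

1210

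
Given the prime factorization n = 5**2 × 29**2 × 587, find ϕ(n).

φ(5^2) = 5^1·(5−1) = 5·4 = 20.
φ(29^2) = 29^1·(29−1) = 29·28 = 812.
φ(587) = 587 − 1 = 586.
Since φ is multiplicative, φ(12341675) = 20 · 812 · 586 = 9516640.

9516640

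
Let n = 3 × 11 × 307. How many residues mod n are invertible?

φ(3) = 3 − 1 = 2.
φ(11) = 11 − 1 = 10.
φ(307) = 307 − 1 = 306.
Since φ is multiplicative, φ(10131) = 2 · 10 · 306 = 6120.

6120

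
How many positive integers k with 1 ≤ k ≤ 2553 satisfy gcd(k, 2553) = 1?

1584

2553 = 3 * 23 * 37.
φ(3) = 3 − 1 = 2.
φ(23) = 23 − 1 = 22.
φ(37) = 37 − 1 = 36.
Since φ is multiplicative, φ(2553) = 2 · 22 · 36 = 1584.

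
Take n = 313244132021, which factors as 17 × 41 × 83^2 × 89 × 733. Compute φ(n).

φ(17) = 17 − 1 = 16.
φ(41) = 41 − 1 = 40.
φ(83^2) = 83^2 − 83^1 = 6889 − 83 = 6806.
φ(89) = 89 − 1 = 88.
φ(733) = 733 − 1 = 732.
Since φ is multiplicative, φ(313244132021) = 16 · 40 · 6806 · 88 · 732 = 280585789440.

280585789440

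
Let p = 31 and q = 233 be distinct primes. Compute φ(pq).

φ(pq) = (p−1)(q−1) = 30 · 232 = 6960.

6960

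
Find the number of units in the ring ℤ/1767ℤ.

1080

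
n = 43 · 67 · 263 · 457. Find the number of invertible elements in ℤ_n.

φ(346270271) = 346270271 · (1 − 1/43) · (1 − 1/67) · (1 − 1/263) · (1 − 1/457)
       = 346270271 · 331176384/346270271 = 331176384.

331176384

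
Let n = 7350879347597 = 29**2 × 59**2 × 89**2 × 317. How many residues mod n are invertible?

6876948877568

φ(7350879347597) = 7350879347597 · (1 − 1/29) · (1 − 1/59) · (1 − 1/89) · (1 − 1/317)
       = 7350879347597 · 45160192/48272443 = 6876948877568.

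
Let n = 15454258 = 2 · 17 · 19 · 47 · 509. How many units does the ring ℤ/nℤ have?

6729984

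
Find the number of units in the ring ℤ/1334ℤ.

1334 = 2 * 23 * 29.
φ(1334) = 1334 · (1 − 1/2) · (1 − 1/23) · (1 − 1/29)
       = 1334 · 616/1334 = 616.

616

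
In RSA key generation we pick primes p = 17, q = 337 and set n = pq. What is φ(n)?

φ(pq) = (p−1)(q−1) = 16 · 336 = 5376.

5376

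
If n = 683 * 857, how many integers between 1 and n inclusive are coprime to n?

583792

φ(585331) = 585331 · (1 − 1/683) · (1 − 1/857)
       = 585331 · 583792/585331 = 583792.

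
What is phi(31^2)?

930

φ(961) = 961 · (1 − 1/31)
       = 961 · 30/31 = 930.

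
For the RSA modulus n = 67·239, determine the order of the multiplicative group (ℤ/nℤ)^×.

15708

φ(67) = 67 − 1 = 66.
φ(239) = 239 − 1 = 238.
φ(16013) = 66 × 238 = 15708.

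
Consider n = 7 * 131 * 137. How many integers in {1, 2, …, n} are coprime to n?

106080

φ(7) = 7 − 1 = 6.
φ(131) = 131 − 1 = 130.
φ(137) = 137 − 1 = 136.
Since φ is multiplicative, φ(125629) = 6 · 130 · 136 = 106080.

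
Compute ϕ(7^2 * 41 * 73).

φ(146657) = 146657 · (1 − 1/7) · (1 − 1/41) · (1 − 1/73)
       = 146657 · 17280/20951 = 120960.

120960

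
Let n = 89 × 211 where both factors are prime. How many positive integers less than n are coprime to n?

18480

φ(n) = (p − 1)(q − 1) = (89−1)(211−1) = 88·210 = 18480.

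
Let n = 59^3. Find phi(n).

φ(205379) = 205379 · (1 − 1/59)
       = 205379 · 58/59 = 201898.

201898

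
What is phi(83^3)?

φ(571787) = 571787 · (1 − 1/83)
       = 571787 · 82/83 = 564898.

564898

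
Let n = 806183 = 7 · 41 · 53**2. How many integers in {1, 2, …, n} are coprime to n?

661440

φ(806183) = 806183 · (1 − 1/7) · (1 − 1/41) · (1 − 1/53)
       = 806183 · 12480/15211 = 661440.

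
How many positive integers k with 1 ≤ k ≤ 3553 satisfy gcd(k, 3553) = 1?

2880

First factor: 3553 = 11 · 17 · 19.
φ(3553) = 3553 · (1 − 1/11) · (1 − 1/17) · (1 − 1/19)
       = 3553 · 2880/3553 = 2880.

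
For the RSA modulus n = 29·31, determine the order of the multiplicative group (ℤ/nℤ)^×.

840

φ(n) = (p − 1)(q − 1) = (29−1)(31−1) = 28·30 = 840.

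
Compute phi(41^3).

φ(41^3) = 41^3 − 41^2 = 68921 − 1681 = 67240.

67240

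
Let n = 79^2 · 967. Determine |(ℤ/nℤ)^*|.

5952492

φ(6035047) = 6035047 · (1 − 1/79) · (1 − 1/967)
       = 6035047 · 75348/76393 = 5952492.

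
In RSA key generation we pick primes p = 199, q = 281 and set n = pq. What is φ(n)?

55440

φ(199) = 199 − 1 = 198.
φ(281) = 281 − 1 = 280.
φ(55919) = 198 × 280 = 55440.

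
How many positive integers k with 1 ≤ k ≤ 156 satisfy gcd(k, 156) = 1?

48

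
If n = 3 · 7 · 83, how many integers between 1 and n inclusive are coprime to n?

984

φ(3) = 3 − 1 = 2.
φ(7) = 7 − 1 = 6.
φ(83) = 83 − 1 = 82.
Multiply: 2 · 6 · 82 = 984.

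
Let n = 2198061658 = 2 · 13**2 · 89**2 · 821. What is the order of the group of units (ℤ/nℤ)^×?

1001869440

φ(2) = 2 − 1 = 1.
φ(13^2) = 13^2 − 13^1 = 169 − 13 = 156.
φ(89^2) = 89^1·(89−1) = 89·88 = 7832.
φ(821) = 821 − 1 = 820.
Multiply: 1 · 156 · 7832 · 820 = 1001869440.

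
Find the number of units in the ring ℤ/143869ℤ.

Factor 143869: 143869 = 11**2 × 29 × 41.
φ(143869) = 143869 · (1 − 1/11) · (1 − 1/29) · (1 − 1/41)
       = 143869 · 11200/13079 = 123200.

123200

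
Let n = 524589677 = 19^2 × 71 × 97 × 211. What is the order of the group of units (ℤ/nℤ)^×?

φ(524589677) = 524589677 · (1 − 1/19) · (1 − 1/71) · (1 − 1/97) · (1 − 1/211)
       = 524589677 · 25401600/27609983 = 482630400.

482630400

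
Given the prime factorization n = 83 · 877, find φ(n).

φ(83) = 83 − 1 = 82.
φ(877) = 877 − 1 = 876.
Multiply: 82 · 876 = 71832.

71832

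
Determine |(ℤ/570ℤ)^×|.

144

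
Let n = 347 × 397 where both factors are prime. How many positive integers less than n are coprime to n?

137016

φ(pq) = (p−1)(q−1) = 346 · 396 = 137016.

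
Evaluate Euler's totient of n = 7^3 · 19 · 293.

1545264

φ(7^3) = 7^3 − 7^2 = 343 − 49 = 294.
φ(19) = 19 − 1 = 18.
φ(293) = 293 − 1 = 292.
φ(1909481) = 294 × 18 × 292 = 1545264.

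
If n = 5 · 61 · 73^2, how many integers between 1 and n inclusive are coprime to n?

1261440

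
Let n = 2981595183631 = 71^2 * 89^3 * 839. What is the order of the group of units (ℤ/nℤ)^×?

2903107333280

φ(2981595183631) = 2981595183631 · (1 − 1/71) · (1 − 1/89) · (1 − 1/839)
       = 2981595183631 · 5162080/5301641 = 2903107333280.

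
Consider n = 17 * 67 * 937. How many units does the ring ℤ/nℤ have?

988416

φ(17) = 17 − 1 = 16.
φ(67) = 67 − 1 = 66.
φ(937) = 937 − 1 = 936.
Multiply: 16 · 66 · 936 = 988416.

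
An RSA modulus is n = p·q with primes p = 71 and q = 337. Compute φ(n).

23520

φ(23927) = 23927 · (1 − 1/71) · (1 − 1/337)
       = 23927 · 23520/23927 = 23520.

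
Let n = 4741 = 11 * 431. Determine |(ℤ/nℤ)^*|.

4300

φ(4741) = 4741 · (1 − 1/11) · (1 − 1/431)
       = 4741 · 4300/4741 = 4300.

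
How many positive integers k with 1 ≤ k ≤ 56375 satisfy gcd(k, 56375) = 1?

Prime factorization: 56375 = 5**3 × 11 × 41.
φ(56375) = 56375 · (1 − 1/5) · (1 − 1/11) · (1 − 1/41)
       = 56375 · 1600/2255 = 40000.

40000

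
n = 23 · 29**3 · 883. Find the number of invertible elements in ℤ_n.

φ(23) = 23 − 1 = 22.
φ(29^3) = 29^2·(29−1) = 841·28 = 23548.
φ(883) = 883 − 1 = 882.
Multiply: 22 · 23548 · 882 = 456925392.

456925392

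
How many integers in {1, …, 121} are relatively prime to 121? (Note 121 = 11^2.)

110

φ(121) = 121 · (1 − 1/11)
       = 121 · 10/11 = 110.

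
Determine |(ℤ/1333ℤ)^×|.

Factor 1333: 1333 = 31 * 43.
φ(31) = 31 − 1 = 30.
φ(43) = 43 − 1 = 42.
φ(1333) = 30 × 42 = 1260.

1260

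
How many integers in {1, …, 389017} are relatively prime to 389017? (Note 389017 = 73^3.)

φ(73^3) = 73^2·(73−1) = 5329·72 = 383688.

383688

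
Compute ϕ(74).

36

First factor: 74 = 2 · 37.
φ(74) = 74 · (1 − 1/2) · (1 − 1/37)
       = 74 · 36/74 = 36.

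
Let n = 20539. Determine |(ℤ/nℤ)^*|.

18216

Factor 20539: 20539 = 19 × 23 × 47.
φ(20539) = 20539 · (1 − 1/19) · (1 − 1/23) · (1 − 1/47)
       = 20539 · 18216/20539 = 18216.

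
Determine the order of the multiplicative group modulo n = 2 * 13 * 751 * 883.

7938000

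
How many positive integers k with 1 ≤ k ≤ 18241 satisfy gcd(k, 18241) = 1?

Factor 18241: 18241 = 17 · 29 · 37.
φ(18241) = 18241 · (1 − 1/17) · (1 − 1/29) · (1 − 1/37)
       = 18241 · 16128/18241 = 16128.

16128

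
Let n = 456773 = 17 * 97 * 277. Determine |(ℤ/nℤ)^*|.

φ(17) = 17 − 1 = 16.
φ(97) = 97 − 1 = 96.
φ(277) = 277 − 1 = 276.
Since φ is multiplicative, φ(456773) = 16 · 96 · 276 = 423936.

423936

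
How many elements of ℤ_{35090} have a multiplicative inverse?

12320

First factor: 35090 = 2 * 5 * 11^2 * 29.
φ(35090) = 35090 · (1 − 1/2) · (1 − 1/5) · (1 − 1/11) · (1 − 1/29)
       = 35090 · 1120/3190 = 12320.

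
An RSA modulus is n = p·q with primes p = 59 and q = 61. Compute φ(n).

φ(59) = 59 − 1 = 58.
φ(61) = 61 − 1 = 60.
Since φ is multiplicative, φ(3599) = 58 · 60 = 3480.

3480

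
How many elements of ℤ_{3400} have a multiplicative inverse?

1280

Factor 3400: 3400 = 2^3 × 5^2 × 17.
φ(3400) = 3400 · (1 − 1/2) · (1 − 1/5) · (1 − 1/17)
       = 3400 · 64/170 = 1280.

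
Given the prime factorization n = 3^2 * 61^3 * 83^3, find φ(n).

756714764880

φ(1168063065423) = 1168063065423 · (1 − 1/3) · (1 − 1/61) · (1 − 1/83)
       = 1168063065423 · 9840/15189 = 756714764880.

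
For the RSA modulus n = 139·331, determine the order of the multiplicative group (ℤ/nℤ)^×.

φ(n) = (p − 1)(q − 1) = (139−1)(331−1) = 138·330 = 45540.

45540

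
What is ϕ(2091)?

First factor: 2091 = 3 · 17 · 41.
φ(2091) = 2091 · (1 − 1/3) · (1 − 1/17) · (1 − 1/41)
       = 2091 · 1280/2091 = 1280.

1280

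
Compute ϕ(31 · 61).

1800

φ(1891) = 1891 · (1 − 1/31) · (1 − 1/61)
       = 1891 · 1800/1891 = 1800.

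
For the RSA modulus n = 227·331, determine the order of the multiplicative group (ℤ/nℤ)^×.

74580

φ(75137) = 75137 · (1 − 1/227) · (1 − 1/331)
       = 75137 · 74580/75137 = 74580.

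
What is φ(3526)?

Factor 3526: 3526 = 2 × 41 × 43.
φ(2) = 2 − 1 = 1.
φ(41) = 41 − 1 = 40.
φ(43) = 43 − 1 = 42.
Since φ is multiplicative, φ(3526) = 1 · 40 · 42 = 1680.

1680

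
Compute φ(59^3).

201898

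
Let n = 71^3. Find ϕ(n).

352870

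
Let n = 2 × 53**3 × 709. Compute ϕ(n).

103416144

φ(211107586) = 211107586 · (1 − 1/2) · (1 − 1/53) · (1 − 1/709)
       = 211107586 · 36816/75154 = 103416144.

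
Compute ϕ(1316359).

1118040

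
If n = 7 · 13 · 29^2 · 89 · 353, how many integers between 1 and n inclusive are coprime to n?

φ(2404374427) = 2404374427 · (1 − 1/7) · (1 − 1/13) · (1 − 1/29) · (1 − 1/89) · (1 − 1/353)
       = 2404374427 · 62447616/82909463 = 1810980864.

1810980864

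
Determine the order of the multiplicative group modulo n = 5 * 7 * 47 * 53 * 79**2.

353748096

φ(544121585) = 544121585 · (1 − 1/5) · (1 − 1/7) · (1 − 1/47) · (1 − 1/53) · (1 − 1/79)
       = 544121585 · 4477824/6887615 = 353748096.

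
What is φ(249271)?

Prime factorization: 249271 = 11 × 17 × 31 × 43.
φ(249271) = 249271 · (1 − 1/11) · (1 − 1/17) · (1 − 1/31) · (1 − 1/43)
       = 249271 · 201600/249271 = 201600.

201600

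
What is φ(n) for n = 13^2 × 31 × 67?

308880

φ(13^2) = 13^2 − 13^1 = 169 − 13 = 156.
φ(31) = 31 − 1 = 30.
φ(67) = 67 − 1 = 66.
φ(351013) = 156 × 30 × 66 = 308880.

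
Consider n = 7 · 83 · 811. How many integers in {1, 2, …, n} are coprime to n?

φ(471191) = 471191 · (1 − 1/7) · (1 − 1/83) · (1 − 1/811)
       = 471191 · 398520/471191 = 398520.

398520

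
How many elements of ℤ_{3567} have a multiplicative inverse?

2240

3567 = 3 * 29 * 41.
φ(3567) = 3567 · (1 − 1/3) · (1 − 1/29) · (1 − 1/41)
       = 3567 · 2240/3567 = 2240.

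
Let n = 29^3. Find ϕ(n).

φ(29^3) = 29^3 − 29^2 = 24389 − 841 = 23548.

23548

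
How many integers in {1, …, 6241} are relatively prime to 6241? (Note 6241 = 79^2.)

6162

φ(79^2) = 79^2 − 79^1 = 6241 − 79 = 6162.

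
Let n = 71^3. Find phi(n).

φ(357911) = 357911 · (1 − 1/71)
       = 357911 · 70/71 = 352870.

352870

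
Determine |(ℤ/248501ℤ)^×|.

201600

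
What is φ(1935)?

Factor 1935: 1935 = 3^2 · 5 · 43.
φ(3^2) = 3^2 − 3^1 = 9 − 3 = 6.
φ(5) = 5 − 1 = 4.
φ(43) = 43 − 1 = 42.
φ(1935) = 6 × 4 × 42 = 1008.

1008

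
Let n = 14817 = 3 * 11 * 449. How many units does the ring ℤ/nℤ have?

φ(3) = 3 − 1 = 2.
φ(11) = 11 − 1 = 10.
φ(449) = 449 − 1 = 448.
Since φ is multiplicative, φ(14817) = 2 · 10 · 448 = 8960.

8960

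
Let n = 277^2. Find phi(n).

φ(76729) = 76729 · (1 − 1/277)
       = 76729 · 276/277 = 76452.

76452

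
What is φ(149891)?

116424

149891 = 7^3 × 19 × 23.
φ(149891) = 149891 · (1 − 1/7) · (1 − 1/19) · (1 − 1/23)
       = 149891 · 2376/3059 = 116424.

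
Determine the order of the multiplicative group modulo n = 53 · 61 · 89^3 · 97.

208779816960

φ(221078983369) = 221078983369 · (1 − 1/53) · (1 − 1/61) · (1 − 1/89) · (1 − 1/97)
       = 221078983369 · 26357760/27910489 = 208779816960.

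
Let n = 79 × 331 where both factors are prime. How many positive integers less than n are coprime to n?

25740

φ(pq) = (p−1)(q−1) = 78 · 330 = 25740.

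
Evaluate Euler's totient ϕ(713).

Prime factorization: 713 = 23 × 31.
φ(713) = 713 · (1 − 1/23) · (1 − 1/31)
       = 713 · 660/713 = 660.

660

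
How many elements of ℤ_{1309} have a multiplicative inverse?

960

First factor: 1309 = 7 · 11 · 17.
φ(1309) = 1309 · (1 − 1/7) · (1 − 1/11) · (1 − 1/17)
       = 1309 · 960/1309 = 960.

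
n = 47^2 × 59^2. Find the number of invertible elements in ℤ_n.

7398364

φ(7689529) = 7689529 · (1 − 1/47) · (1 − 1/59)
       = 7689529 · 2668/2773 = 7398364.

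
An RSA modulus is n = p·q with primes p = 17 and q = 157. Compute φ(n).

2496

φ(2669) = 2669 · (1 − 1/17) · (1 − 1/157)
       = 2669 · 2496/2669 = 2496.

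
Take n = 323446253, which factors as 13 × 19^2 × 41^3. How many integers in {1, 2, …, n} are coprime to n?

φ(323446253) = 323446253 · (1 − 1/13) · (1 − 1/19) · (1 − 1/41)
       = 323446253 · 8640/10127 = 275952960.

275952960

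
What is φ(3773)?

Factor 3773: 3773 = 7**3 * 11.
φ(3773) = 3773 · (1 − 1/7) · (1 − 1/11)
       = 3773 · 60/77 = 2940.

2940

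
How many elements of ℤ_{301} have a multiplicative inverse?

Prime factorization: 301 = 7 * 43.
φ(301) = 301 · (1 − 1/7) · (1 − 1/43)
       = 301 · 252/301 = 252.

252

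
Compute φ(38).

18

First factor: 38 = 2 · 19.
φ(38) = 38 · (1 − 1/2) · (1 − 1/19)
       = 38 · 18/38 = 18.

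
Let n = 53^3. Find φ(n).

146068

φ(148877) = 148877 · (1 − 1/53)
       = 148877 · 52/53 = 146068.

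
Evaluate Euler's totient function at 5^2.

20

φ(5^2) = 5^2 − 5^1 = 25 − 5 = 20.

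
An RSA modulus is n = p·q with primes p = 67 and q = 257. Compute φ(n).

16896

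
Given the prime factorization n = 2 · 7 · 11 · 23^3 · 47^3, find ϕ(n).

φ(194535023914) = 194535023914 · (1 − 1/2) · (1 − 1/7) · (1 − 1/11) · (1 − 1/23) · (1 − 1/47)
       = 194535023914 · 60720/166474 = 70955023920.

70955023920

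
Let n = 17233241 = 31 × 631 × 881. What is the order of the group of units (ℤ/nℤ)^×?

16632000

φ(31) = 31 − 1 = 30.
φ(631) = 631 − 1 = 630.
φ(881) = 881 − 1 = 880.
φ(17233241) = 30 × 630 × 880 = 16632000.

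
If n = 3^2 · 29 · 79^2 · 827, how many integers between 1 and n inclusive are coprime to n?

855088416

φ(1347101127) = 1347101127 · (1 − 1/3) · (1 − 1/29) · (1 − 1/79) · (1 − 1/827)
       = 1347101127 · 3607968/5683971 = 855088416.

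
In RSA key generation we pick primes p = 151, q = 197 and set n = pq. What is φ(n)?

φ(29747) = 29747 · (1 − 1/151) · (1 − 1/197)
       = 29747 · 29400/29747 = 29400.

29400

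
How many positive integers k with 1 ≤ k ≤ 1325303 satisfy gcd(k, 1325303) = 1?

1325303 = 7^2 · 17 · 37 · 43.
φ(7^2) = 7^2 − 7^1 = 49 − 7 = 42.
φ(17) = 17 − 1 = 16.
φ(37) = 37 − 1 = 36.
φ(43) = 43 − 1 = 42.
Multiply: 42 · 16 · 36 · 42 = 1016064.

1016064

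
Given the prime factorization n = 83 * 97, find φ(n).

φ(83) = 83 − 1 = 82.
φ(97) = 97 − 1 = 96.
Since φ is multiplicative, φ(8051) = 82 · 96 = 7872.

7872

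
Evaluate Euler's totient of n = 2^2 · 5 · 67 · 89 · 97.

4460544

φ(11568220) = 11568220 · (1 − 1/2) · (1 − 1/5) · (1 − 1/67) · (1 − 1/89) · (1 − 1/97)
       = 11568220 · 2230272/5784110 = 4460544.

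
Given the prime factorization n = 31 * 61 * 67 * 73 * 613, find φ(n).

5234803200

φ(31) = 31 − 1 = 30.
φ(61) = 61 − 1 = 60.
φ(67) = 67 − 1 = 66.
φ(73) = 73 − 1 = 72.
φ(613) = 613 − 1 = 612.
Since φ is multiplicative, φ(5669564053) = 30 · 60 · 66 · 72 · 612 = 5234803200.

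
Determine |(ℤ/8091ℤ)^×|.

5040

First factor: 8091 = 3^2 * 29 * 31.
φ(3^2) = 3^2 − 3^1 = 9 − 3 = 6.
φ(29) = 29 − 1 = 28.
φ(31) = 31 − 1 = 30.
Since φ is multiplicative, φ(8091) = 6 · 28 · 30 = 5040.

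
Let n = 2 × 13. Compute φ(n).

12

φ(2) = 2 − 1 = 1.
φ(13) = 13 − 1 = 12.
Since φ is multiplicative, φ(26) = 1 · 12 = 12.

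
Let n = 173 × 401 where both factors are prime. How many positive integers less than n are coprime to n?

68800

φ(pq) = (p−1)(q−1) = 172 · 400 = 68800.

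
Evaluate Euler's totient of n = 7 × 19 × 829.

φ(110257) = 110257 · (1 − 1/7) · (1 − 1/19) · (1 − 1/829)
       = 110257 · 89424/110257 = 89424.

89424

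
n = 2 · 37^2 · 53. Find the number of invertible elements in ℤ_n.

φ(145114) = 145114 · (1 − 1/2) · (1 − 1/37) · (1 − 1/53)
       = 145114 · 1872/3922 = 69264.

69264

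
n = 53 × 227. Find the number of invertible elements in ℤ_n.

φ(12031) = 12031 · (1 − 1/53) · (1 − 1/227)
       = 12031 · 11752/12031 = 11752.

11752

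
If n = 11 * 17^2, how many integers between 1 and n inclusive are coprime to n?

2720

φ(3179) = 3179 · (1 − 1/11) · (1 − 1/17)
       = 3179 · 160/187 = 2720.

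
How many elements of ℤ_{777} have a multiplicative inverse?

432

Prime factorization: 777 = 3 × 7 × 37.
φ(3) = 3 − 1 = 2.
φ(7) = 7 − 1 = 6.
φ(37) = 37 − 1 = 36.
Multiply: 2 · 6 · 36 = 432.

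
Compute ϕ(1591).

1591 = 37 · 43.
φ(1591) = 1591 · (1 − 1/37) · (1 − 1/43)
       = 1591 · 1512/1591 = 1512.

1512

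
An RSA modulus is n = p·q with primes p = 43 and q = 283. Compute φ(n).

φ(n) = (p − 1)(q − 1) = (43−1)(283−1) = 42·282 = 11844.

11844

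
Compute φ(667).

616

Factor 667: 667 = 23 · 29.
φ(23) = 23 − 1 = 22.
φ(29) = 29 − 1 = 28.
Multiply: 22 · 28 = 616.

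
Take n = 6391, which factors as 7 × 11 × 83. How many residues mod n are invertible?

φ(7) = 7 − 1 = 6.
φ(11) = 11 − 1 = 10.
φ(83) = 83 − 1 = 82.
Multiply: 6 · 10 · 82 = 4920.

4920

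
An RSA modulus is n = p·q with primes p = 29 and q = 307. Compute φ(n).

8568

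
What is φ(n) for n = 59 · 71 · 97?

389760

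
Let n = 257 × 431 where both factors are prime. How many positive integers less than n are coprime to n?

For distinct primes, φ(pq) = (p−1)(q−1) = 256 × 430 = 110080.

110080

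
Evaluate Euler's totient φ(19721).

17280

Prime factorization: 19721 = 13 · 37 · 41.
φ(19721) = 19721 · (1 − 1/13) · (1 − 1/37) · (1 − 1/41)
       = 19721 · 17280/19721 = 17280.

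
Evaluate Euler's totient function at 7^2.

42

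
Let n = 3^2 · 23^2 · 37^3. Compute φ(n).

φ(241158933) = 241158933 · (1 − 1/3) · (1 − 1/23) · (1 − 1/37)
       = 241158933 · 1584/2553 = 149626224.

149626224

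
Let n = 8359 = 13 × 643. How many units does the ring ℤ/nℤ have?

φ(13) = 13 − 1 = 12.
φ(643) = 643 − 1 = 642.
φ(8359) = 12 × 642 = 7704.

7704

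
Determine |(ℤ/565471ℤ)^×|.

Prime factorization: 565471 = 17 · 29 · 31 · 37.
φ(565471) = 565471 · (1 − 1/17) · (1 − 1/29) · (1 − 1/31) · (1 − 1/37)
       = 565471 · 483840/565471 = 483840.

483840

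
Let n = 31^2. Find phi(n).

930

φ(961) = 961 · (1 − 1/31)
       = 961 · 30/31 = 930.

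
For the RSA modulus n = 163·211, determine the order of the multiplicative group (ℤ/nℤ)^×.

34020

φ(n) = (p − 1)(q − 1) = (163−1)(211−1) = 162·210 = 34020.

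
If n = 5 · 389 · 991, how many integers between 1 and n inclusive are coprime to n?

1536480

φ(1927495) = 1927495 · (1 − 1/5) · (1 − 1/389) · (1 − 1/991)
       = 1927495 · 1536480/1927495 = 1536480.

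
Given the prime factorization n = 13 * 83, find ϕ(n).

984

φ(1079) = 1079 · (1 − 1/13) · (1 − 1/83)
       = 1079 · 984/1079 = 984.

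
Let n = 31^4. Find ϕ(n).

893730

φ(923521) = 923521 · (1 − 1/31)
       = 923521 · 30/31 = 893730.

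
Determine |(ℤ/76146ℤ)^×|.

Factor 76146: 76146 = 2 × 3 × 7^3 × 37.
φ(2) = 2 − 1 = 1.
φ(3) = 3 − 1 = 2.
φ(7^3) = 7^3 − 7^2 = 343 − 49 = 294.
φ(37) = 37 − 1 = 36.
Multiply: 1 · 2 · 294 · 36 = 21168.

21168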